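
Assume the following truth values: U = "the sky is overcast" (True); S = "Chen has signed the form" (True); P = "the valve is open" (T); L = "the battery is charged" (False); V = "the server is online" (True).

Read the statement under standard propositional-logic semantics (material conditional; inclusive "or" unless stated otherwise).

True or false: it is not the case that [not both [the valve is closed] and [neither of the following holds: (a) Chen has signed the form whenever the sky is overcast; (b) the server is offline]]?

Parsed as ¬(¬P ↑ ((U → S) ↓ ¬V))

¬P = ¬T = F
U → S = T → T = T
¬V = ¬T = F
(U → S) ↓ ¬V = T ↓ F = F
¬P ↑ ((U → S) ↓ ¬V) = F ↑ F = T
¬(¬P ↑ ((U → S) ↓ ¬V)) = ¬T = F

The statement is false.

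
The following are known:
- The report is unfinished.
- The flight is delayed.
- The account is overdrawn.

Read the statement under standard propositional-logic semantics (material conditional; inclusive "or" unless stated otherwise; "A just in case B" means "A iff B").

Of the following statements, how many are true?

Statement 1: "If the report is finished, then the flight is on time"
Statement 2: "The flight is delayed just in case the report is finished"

Let P = "the report is finished" (False), Q = "the flight is delayed" (True).

Statement 1: Parsed as P -> not Q

not Q = not True = False
P -> not Q = False -> False = True
Hence Statement 1 is true.

Statement 2: In symbols: Q iff P

Q iff P = True iff False = False
Thus Statement 2 is false.

1 of the 2 statements is true (Statement 1).

1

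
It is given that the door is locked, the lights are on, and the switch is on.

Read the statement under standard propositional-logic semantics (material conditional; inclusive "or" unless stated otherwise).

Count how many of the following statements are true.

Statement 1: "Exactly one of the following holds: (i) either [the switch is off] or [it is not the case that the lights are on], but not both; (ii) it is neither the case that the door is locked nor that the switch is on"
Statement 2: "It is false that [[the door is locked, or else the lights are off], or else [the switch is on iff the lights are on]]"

Let V = "the switch is on" (T), L = "the lights are on" (T), M = "the door is locked" (T).

Statement 1: Parsed as (~V xor ~L) xor (M nor V)

~V = ~T = F
~L = ~T = F
~V xor ~L = F xor F = F
M nor V = T nor T = F
(~V xor ~L) xor (M nor V) = F xor F = F
Hence Statement 1 is false.

Statement 2: This is ~((M | ~L) | (V <-> L)).

~L = ~T = F
M | ~L = T | F = T
V <-> L = T <-> T = T
(M | ~L) | (V <-> L) = T | T = T
~((M | ~L) | (V <-> L)) = ~T = F
Hence Statement 2 is false.

True statements: 0 (none).

0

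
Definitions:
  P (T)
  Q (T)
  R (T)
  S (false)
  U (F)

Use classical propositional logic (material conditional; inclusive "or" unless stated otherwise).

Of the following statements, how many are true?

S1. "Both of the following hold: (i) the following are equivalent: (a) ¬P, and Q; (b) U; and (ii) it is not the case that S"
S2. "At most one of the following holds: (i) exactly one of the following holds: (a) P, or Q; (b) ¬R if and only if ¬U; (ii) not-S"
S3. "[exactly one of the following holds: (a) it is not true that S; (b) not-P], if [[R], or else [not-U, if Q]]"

2

S1: Parsed as ((not P and Q) iff U) and not S

not P = not True = False
not P and Q = False and True = False
(not P and Q) iff U = False iff False = True
not S = not False = True
((not P and Q) iff U) and not S = True and True = True
Hence S1 is true.

S2: This is ((P or Q) xor (not R iff not U)) nand not S.

P or Q = True or True = True
not R = not True = False
not U = not False = True
not R iff not U = False iff True = False
(P or Q) xor (not R iff not U) = True xor False = True
not S = not False = True
((P or Q) xor (not R iff not U)) nand not S = True nand True = False
So S2 is false.

S3: In symbols: (R or (Q -> not U)) -> (not S xor not P)

not U = not False = True
Q -> not U = True -> True = True
R or (Q -> not U) = True or True = True
not S = not False = True
not P = not True = False
not S xor not P = True xor False = True
(R or (Q -> not U)) -> (not S xor not P) = True -> True = True
So S3 is true.

2 of the 3 statements are true.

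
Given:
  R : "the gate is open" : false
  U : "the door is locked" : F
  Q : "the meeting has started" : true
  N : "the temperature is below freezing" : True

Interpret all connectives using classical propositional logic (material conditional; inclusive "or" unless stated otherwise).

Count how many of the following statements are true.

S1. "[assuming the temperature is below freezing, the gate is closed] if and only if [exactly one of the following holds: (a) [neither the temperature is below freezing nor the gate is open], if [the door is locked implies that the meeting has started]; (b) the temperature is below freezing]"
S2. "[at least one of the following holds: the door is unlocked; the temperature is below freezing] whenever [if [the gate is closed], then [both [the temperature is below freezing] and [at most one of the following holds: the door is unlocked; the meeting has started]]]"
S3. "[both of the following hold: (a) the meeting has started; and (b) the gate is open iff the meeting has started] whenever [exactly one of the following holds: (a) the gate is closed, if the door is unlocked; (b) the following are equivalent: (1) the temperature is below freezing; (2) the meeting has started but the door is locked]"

S1: In symbols: (N -> not R) iff (((U -> Q) -> (N nor R)) xor N)

not R = not False = True
N -> not R = True -> True = True
U -> Q = False -> True = True
N nor R = True nor False = False
(U -> Q) -> (N nor R) = True -> False = False
((U -> Q) -> (N nor R)) xor N = False xor True = True
(N -> not R) iff (((U -> Q) -> (N nor R)) xor N) = True iff True = True
So S1 is true.

S2: This is (not R -> (N and (not U nand Q))) -> (not U or N).

not R = not False = True
not U = not False = True
not U nand Q = True nand True = False
N and (not U nand Q) = True and False = False
not R -> (N and (not U nand Q)) = True -> False = False
not U = not False = True
not U or N = True or True = True
(not R -> (N and (not U nand Q))) -> (not U or N) = False -> True = True
Thus S2 is true.

S3: This is ((not U -> not R) xor (N iff (Q and U))) -> (Q and (R iff Q)).

not U = not False = True
not R = not False = True
not U -> not R = True -> True = True
Q and U = True and False = False
N iff (Q and U) = True iff False = False
(not U -> not R) xor (N iff (Q and U)) = True xor False = True
R iff Q = False iff True = False
Q and (R iff Q) = True and False = False
((not U -> not R) xor (N iff (Q and U))) -> (Q and (R iff Q)) = True -> False = False
Thus S3 is false.

Count: 2.

2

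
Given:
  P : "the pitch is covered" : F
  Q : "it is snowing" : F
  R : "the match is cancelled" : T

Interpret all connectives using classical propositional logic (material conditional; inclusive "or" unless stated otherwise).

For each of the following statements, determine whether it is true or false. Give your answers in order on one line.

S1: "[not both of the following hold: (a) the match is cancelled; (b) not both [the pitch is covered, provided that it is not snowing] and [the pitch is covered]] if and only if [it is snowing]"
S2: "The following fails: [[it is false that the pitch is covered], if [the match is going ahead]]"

S1 True / S2 False

S1: Formalization: (R ↑ ((¬Q → P) ↑ P)) ↔ Q

¬Q = ¬F = T
¬Q → P = T → F = F
(¬Q → P) ↑ P = F ↑ F = T
R ↑ ((¬Q → P) ↑ P) = T ↑ T = F
(R ↑ ((¬Q → P) ↑ P)) ↔ Q = F ↔ F = T
Thus S1 is true.

S2: Parsed as ¬(¬R → ¬P)

¬R = ¬T = F
¬P = ¬F = T
¬R → ¬P = F → T = T
¬(¬R → ¬P) = ¬T = F
Hence S2 is false.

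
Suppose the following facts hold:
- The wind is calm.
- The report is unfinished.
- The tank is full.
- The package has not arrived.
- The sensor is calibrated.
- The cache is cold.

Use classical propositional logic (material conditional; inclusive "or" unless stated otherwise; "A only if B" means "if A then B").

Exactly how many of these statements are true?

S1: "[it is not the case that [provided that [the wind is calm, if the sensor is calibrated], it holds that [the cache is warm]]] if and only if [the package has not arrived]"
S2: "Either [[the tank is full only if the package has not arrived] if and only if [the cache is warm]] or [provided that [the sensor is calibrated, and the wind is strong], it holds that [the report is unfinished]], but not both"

Let U = "the sensor is calibrated" (T), P = "the wind is strong" (F), V = "the cache is warm" (F), S = "the package has arrived" (F), R = "the tank is full" (T), Q = "the report is finished" (F).

S1: This is ¬((U → ¬P) → V) ↔ ¬S.

¬P = ¬F = T
U → ¬P = T → T = T
(U → ¬P) → V = T → F = F
¬((U → ¬P) → V) = ¬F = T
¬S = ¬F = T
¬((U → ¬P) → V) ↔ ¬S = T ↔ T = T
Hence S1 is true.

S2: Formalization: ((R → ¬S) ↔ V) ⊕ ((U ∧ P) → ¬Q)

¬S = ¬F = T
R → ¬S = T → T = T
(R → ¬S) ↔ V = T ↔ F = F
U ∧ P = T ∧ F = F
¬Q = ¬F = T
(U ∧ P) → ¬Q = F → T = T
((R → ¬S) ↔ V) ⊕ ((U ∧ P) → ¬Q) = F ⊕ T = T
Thus S2 is true.

2 of the 2 statements are true.

2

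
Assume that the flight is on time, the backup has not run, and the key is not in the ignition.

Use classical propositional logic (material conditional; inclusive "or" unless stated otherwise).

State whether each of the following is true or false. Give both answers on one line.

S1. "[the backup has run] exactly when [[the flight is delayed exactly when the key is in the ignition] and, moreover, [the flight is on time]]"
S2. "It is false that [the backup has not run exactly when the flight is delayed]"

Let Q = "the backup has run" (F), P = "the flight is delayed" (F), R = "the key is in the ignition" (F).

S1: This is Q <-> ((P <-> R) & ~P).

P <-> R = F <-> F = T
~P = ~F = T
(P <-> R) & ~P = T & T = T
Q <-> ((P <-> R) & ~P) = F <-> T = F
Thus S1 is false.

S2: Parsed as ~(~Q <-> P)

~Q = ~F = T
~Q <-> P = T <-> F = F
~(~Q <-> P) = ~F = T
Hence S2 is true.

S1 false / S2 true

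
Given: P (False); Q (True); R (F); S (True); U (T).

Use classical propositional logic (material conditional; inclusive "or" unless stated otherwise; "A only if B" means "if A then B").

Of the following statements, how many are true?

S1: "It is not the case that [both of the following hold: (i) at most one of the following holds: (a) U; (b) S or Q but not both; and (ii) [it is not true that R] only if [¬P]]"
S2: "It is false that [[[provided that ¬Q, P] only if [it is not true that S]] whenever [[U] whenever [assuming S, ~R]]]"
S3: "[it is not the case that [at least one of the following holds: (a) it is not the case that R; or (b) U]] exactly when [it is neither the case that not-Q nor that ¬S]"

1

S1: Parsed as not ((U nand (S xor Q)) and (not R -> not P))

S xor Q = True xor True = False
U nand (S xor Q) = True nand False = True
not R = not False = True
not P = not False = True
not R -> not P = True -> True = True
(U nand (S xor Q)) and (not R -> not P) = True and True = True
not ((U nand (S xor Q)) and (not R -> not P)) = not True = False
Hence S1 is false.

S2: Formalization: not (((S -> not R) -> U) -> ((not Q -> P) -> not S))

not R = not False = True
S -> not R = True -> True = True
(S -> not R) -> U = True -> True = True
not Q = not True = False
not Q -> P = False -> False = True
not S = not True = False
(not Q -> P) -> not S = True -> False = False
((S -> not R) -> U) -> ((not Q -> P) -> not S) = True -> False = False
not (((S -> not R) -> U) -> ((not Q -> P) -> not S)) = not False = True
Thus S2 is true.

S3: In symbols: not (not R or U) iff (not Q nor not S)

not R = not False = True
not R or U = True or True = True
not (not R or U) = not True = False
not Q = not True = False
not S = not True = False
not Q nor not S = False nor False = True
not (not R or U) iff (not Q nor not S) = False iff True = False
Hence S3 is false.

1 of the 3 statements is true (S2).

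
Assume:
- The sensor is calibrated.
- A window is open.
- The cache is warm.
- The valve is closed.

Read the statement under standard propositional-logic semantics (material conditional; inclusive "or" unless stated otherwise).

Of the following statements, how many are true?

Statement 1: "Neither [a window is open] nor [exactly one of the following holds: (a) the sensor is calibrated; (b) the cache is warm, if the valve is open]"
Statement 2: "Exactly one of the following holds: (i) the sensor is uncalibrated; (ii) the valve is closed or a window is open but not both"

Let Q = "a window is open" (T), P = "the sensor is calibrated" (T), S = "the valve is open" (F), R = "the cache is warm" (T).

Statement 1: In symbols: Q nor (P xor (S -> R))

S -> R = F -> T = T
P xor (S -> R) = T xor T = F
Q nor (P xor (S -> R)) = T nor F = F
So Statement 1 is false.

Statement 2: Formalization: ~P xor (~S xor Q)

~P = ~T = F
~S = ~F = T
~S xor Q = T xor T = F
~P xor (~S xor Q) = F xor F = F
Hence Statement 2 is false.

Count: 0.

0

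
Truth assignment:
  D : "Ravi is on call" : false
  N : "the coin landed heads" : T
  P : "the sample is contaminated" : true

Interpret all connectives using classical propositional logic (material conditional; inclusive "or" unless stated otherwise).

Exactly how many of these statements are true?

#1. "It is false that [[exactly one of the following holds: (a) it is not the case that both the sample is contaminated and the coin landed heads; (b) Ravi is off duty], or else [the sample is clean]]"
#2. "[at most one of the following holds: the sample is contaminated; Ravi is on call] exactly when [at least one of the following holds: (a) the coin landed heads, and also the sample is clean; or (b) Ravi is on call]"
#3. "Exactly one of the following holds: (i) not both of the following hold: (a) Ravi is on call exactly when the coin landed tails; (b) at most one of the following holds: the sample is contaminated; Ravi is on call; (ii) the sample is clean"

#1: Parsed as ¬(((P ↑ N) ⊕ ¬D) ∨ ¬P)

P ↑ N = T ↑ T = F
¬D = ¬F = T
(P ↑ N) ⊕ ¬D = F ⊕ T = T
¬P = ¬T = F
((P ↑ N) ⊕ ¬D) ∨ ¬P = T ∨ F = T
¬(((P ↑ N) ⊕ ¬D) ∨ ¬P) = ¬T = F
Thus #1 is false.

#2: In symbols: (P ↑ D) ↔ ((N ∧ ¬P) ∨ D)

P ↑ D = T ↑ F = T
¬P = ¬T = F
N ∧ ¬P = T ∧ F = F
(N ∧ ¬P) ∨ D = F ∨ F = F
(P ↑ D) ↔ ((N ∧ ¬P) ∨ D) = T ↔ F = F
Thus #2 is false.

#3: In symbols: ((D ↔ ¬N) ↑ (P ↑ D)) ⊕ ¬P

¬N = ¬T = F
D ↔ ¬N = F ↔ F = T
P ↑ D = T ↑ F = T
(D ↔ ¬N) ↑ (P ↑ D) = T ↑ T = F
¬P = ¬T = F
((D ↔ ¬N) ↑ (P ↑ D)) ⊕ ¬P = F ⊕ F = F
Hence #3 is false.

0 of the 3 statements are true (none).

0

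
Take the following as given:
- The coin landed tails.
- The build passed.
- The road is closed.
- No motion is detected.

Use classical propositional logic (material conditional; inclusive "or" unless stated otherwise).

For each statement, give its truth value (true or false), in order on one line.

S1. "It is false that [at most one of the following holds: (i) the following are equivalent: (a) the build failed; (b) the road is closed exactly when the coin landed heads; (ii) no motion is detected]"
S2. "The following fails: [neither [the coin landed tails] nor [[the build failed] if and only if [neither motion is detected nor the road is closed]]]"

S1 true, S2 true

Let Q = "the build passed" (T), R = "the road is closed" (T), P = "the coin landed heads" (F), S = "motion is detected" (F).

S1: Formalization: ¬((¬Q ↔ (R ↔ P)) ↑ ¬S)

¬Q = ¬T = F
R ↔ P = T ↔ F = F
¬Q ↔ (R ↔ P) = F ↔ F = T
¬S = ¬F = T
(¬Q ↔ (R ↔ P)) ↑ ¬S = T ↑ T = F
¬((¬Q ↔ (R ↔ P)) ↑ ¬S) = ¬F = T
Hence S1 is true.

S2: Formalization: ¬(¬P ↓ (¬Q ↔ (S ↓ R)))

¬P = ¬F = T
¬Q = ¬T = F
S ↓ R = F ↓ T = F
¬Q ↔ (S ↓ R) = F ↔ F = T
¬P ↓ (¬Q ↔ (S ↓ R)) = T ↓ T = F
¬(¬P ↓ (¬Q ↔ (S ↓ R))) = ¬F = T
So S2 is true.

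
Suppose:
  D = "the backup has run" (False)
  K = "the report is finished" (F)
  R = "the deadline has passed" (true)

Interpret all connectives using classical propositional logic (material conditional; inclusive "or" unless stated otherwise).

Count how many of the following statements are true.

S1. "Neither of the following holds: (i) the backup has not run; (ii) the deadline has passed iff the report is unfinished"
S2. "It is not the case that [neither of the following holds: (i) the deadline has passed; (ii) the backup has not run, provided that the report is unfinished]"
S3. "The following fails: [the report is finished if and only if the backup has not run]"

S1: Formalization: not D nor (R iff not K)

not D = not False = True
not K = not False = True
R iff not K = True iff True = True
not D nor (R iff not K) = True nor True = False
Thus S1 is false.

S2: Formalization: not (R nor (not K -> not D))

not K = not False = True
not D = not False = True
not K -> not D = True -> True = True
R nor (not K -> not D) = True nor True = False
not (R nor (not K -> not D)) = not False = True
So S2 is true.

S3: This is not (K iff not D).

not D = not False = True
K iff not D = False iff True = False
not (K iff not D) = not False = True
Hence S3 is true.

Count: 2.

2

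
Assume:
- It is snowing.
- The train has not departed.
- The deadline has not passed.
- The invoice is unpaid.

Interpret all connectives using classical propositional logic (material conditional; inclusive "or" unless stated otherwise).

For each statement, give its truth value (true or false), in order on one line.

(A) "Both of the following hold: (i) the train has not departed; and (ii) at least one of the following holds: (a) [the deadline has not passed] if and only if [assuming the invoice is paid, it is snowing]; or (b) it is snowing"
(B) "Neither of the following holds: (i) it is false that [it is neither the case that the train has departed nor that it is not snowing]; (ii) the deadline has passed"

Let Q = "the train has departed" (False), R = "the deadline has passed" (False), S = "the invoice is paid" (False), P = "it is snowing" (True).

(A): Formalization: not Q and ((not R iff (S -> P)) or P)

not Q = not False = True
not R = not False = True
S -> P = False -> True = True
not R iff (S -> P) = True iff True = True
(not R iff (S -> P)) or P = True or True = True
not Q and ((not R iff (S -> P)) or P) = True and True = True
Thus (A) is true.

(B): In symbols: not (Q nor not P) nor R

not P = not True = False
Q nor not P = False nor False = True
not (Q nor not P) = not True = False
not (Q nor not P) nor R = False nor False = True
Thus (B) is true.

(A) True / (B) True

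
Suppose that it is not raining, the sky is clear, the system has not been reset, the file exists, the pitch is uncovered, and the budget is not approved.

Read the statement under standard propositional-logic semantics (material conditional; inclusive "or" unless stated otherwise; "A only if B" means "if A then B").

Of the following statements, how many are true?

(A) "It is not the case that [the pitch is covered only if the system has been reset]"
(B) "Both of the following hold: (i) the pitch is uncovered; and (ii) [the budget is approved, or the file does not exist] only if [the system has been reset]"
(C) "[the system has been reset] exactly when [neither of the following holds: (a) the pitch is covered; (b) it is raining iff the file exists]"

Let U = "the pitch is covered" (F), R = "the system has been reset" (F), V = "the budget is approved" (F), S = "the file exists" (T), P = "it is raining" (F).

(A): This is ~(U -> R).

U -> R = F -> F = T
~(U -> R) = ~T = F
So (A) is false.

(B): Formalization: ~U & ((V | ~S) -> R)

~U = ~F = T
~S = ~T = F
V | ~S = F | F = F
(V | ~S) -> R = F -> F = T
~U & ((V | ~S) -> R) = T & T = T
Hence (B) is true.

(C): This is R <-> (U nor (P <-> S)).

P <-> S = F <-> T = F
U nor (P <-> S) = F nor F = T
R <-> (U nor (P <-> S)) = F <-> T = F
So (C) is false.

True statements: 1.

1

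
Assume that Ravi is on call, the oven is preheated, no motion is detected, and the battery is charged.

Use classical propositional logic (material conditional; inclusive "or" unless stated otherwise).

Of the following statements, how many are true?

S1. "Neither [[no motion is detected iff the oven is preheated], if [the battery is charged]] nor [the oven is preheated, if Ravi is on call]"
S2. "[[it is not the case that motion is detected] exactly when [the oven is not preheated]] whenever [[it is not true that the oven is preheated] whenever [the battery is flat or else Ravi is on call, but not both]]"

1

Let S = "the battery is charged" (True), R = "motion is detected" (False), Q = "the oven is preheated" (True), P = "Ravi is on call" (True).

S1: This is (S -> (not R iff Q)) nor (P -> Q).

not R = not False = True
not R iff Q = True iff True = True
S -> (not R iff Q) = True -> True = True
P -> Q = True -> True = True
(S -> (not R iff Q)) nor (P -> Q) = True nor True = False
So S1 is false.

S2: In symbols: ((not S xor P) -> not Q) -> (not R iff not Q)

not S = not True = False
not S xor P = False xor True = True
not Q = not True = False
(not S xor P) -> not Q = True -> False = False
not R = not False = True
not Q = not True = False
not R iff not Q = True iff False = False
((not S xor P) -> not Q) -> (not R iff not Q) = False -> False = True
Thus S2 is true.

1 of the 2 statements is true (S2).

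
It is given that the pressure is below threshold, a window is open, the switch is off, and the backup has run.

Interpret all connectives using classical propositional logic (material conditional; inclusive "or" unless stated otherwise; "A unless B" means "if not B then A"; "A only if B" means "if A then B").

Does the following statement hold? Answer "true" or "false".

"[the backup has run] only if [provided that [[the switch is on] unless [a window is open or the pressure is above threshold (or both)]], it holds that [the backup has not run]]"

Let S = "the backup has run" (T), R = "the switch is on" (F), Q = "a window is open" (T), P = "the pressure is above threshold" (F).
In symbols: S -> ((R | (Q | P)) -> ~S)

Q | P = T | F = T
R | (Q | P) = F | T = T
~S = ~T = F
(R | (Q | P)) -> ~S = T -> F = F
S -> ((R | (Q | P)) -> ~S) = T -> F = F

false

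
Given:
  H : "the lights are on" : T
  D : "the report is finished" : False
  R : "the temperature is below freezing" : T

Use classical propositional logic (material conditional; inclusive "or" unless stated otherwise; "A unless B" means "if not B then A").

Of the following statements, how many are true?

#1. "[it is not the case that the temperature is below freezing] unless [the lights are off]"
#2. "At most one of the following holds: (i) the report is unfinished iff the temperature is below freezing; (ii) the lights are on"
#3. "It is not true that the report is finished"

#1: Parsed as ~R | ~H

~R = ~T = F
~H = ~T = F
~R | ~H = F | F = F
So #1 is false.

#2: In symbols: (~D <-> R) nand H

~D = ~F = T
~D <-> R = T <-> T = T
(~D <-> R) nand H = T nand T = F
So #2 is false.

#3: Formalization: ~D

~D = ~F = T
Thus #3 is true.

True statements: 1.

1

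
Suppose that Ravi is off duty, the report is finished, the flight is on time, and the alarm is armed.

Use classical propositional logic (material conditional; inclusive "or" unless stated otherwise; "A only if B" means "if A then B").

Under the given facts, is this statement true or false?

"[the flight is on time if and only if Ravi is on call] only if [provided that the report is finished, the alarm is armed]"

True

Let R = "the flight is delayed" (F), P = "Ravi is on call" (F), Q = "the report is finished" (T), S = "the alarm is armed" (T).
Parsed as (¬R ↔ P) → (Q → S)

¬R = ¬F = T
¬R ↔ P = T ↔ F = F
Q → S = T → T = T
(¬R ↔ P) → (Q → S) = F → T = T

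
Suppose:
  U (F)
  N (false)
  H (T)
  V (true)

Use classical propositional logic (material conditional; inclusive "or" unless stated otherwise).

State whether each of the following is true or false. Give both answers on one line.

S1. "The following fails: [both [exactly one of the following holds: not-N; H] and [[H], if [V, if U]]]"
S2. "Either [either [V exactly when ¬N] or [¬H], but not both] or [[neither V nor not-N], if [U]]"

S1: This is not ((not N xor H) and ((U -> V) -> H)).

not N = not False = True
not N xor H = True xor True = False
U -> V = False -> True = True
(U -> V) -> H = True -> True = True
(not N xor H) and ((U -> V) -> H) = False and True = False
not ((not N xor H) and ((U -> V) -> H)) = not False = True
Thus S1 is true.

S2: In symbols: ((V iff not N) xor not H) or (U -> (V nor not N))

not N = not False = True
V iff not N = True iff True = True
not H = not True = False
(V iff not N) xor not H = True xor False = True
not N = not False = True
V nor not N = True nor True = False
U -> (V nor not N) = False -> False = True
((V iff not N) xor not H) or (U -> (V nor not N)) = True or True = True
Thus S2 is true.

S1 true, S2 true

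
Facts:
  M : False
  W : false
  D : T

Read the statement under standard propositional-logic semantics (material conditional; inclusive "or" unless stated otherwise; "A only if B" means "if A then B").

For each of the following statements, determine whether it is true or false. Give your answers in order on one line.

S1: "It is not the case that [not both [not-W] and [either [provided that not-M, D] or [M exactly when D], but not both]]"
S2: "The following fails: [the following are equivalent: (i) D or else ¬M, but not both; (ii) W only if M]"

S1: In symbols: ¬(¬W ↑ ((¬M → D) ⊕ (M ↔ D)))

¬W = ¬F = T
¬M = ¬F = T
¬M → D = T → T = T
M ↔ D = F ↔ T = F
(¬M → D) ⊕ (M ↔ D) = T ⊕ F = T
¬W ↑ ((¬M → D) ⊕ (M ↔ D)) = T ↑ T = F
¬(¬W ↑ ((¬M → D) ⊕ (M ↔ D))) = ¬F = T
So S1 is true.

S2: This is ¬((D ⊕ ¬M) ↔ (W → M)).

¬M = ¬F = T
D ⊕ ¬M = T ⊕ T = F
W → M = F → F = T
(D ⊕ ¬M) ↔ (W → M) = F ↔ T = F
¬((D ⊕ ¬M) ↔ (W → M)) = ¬F = T
Hence S2 is true.

S1 True; S2 True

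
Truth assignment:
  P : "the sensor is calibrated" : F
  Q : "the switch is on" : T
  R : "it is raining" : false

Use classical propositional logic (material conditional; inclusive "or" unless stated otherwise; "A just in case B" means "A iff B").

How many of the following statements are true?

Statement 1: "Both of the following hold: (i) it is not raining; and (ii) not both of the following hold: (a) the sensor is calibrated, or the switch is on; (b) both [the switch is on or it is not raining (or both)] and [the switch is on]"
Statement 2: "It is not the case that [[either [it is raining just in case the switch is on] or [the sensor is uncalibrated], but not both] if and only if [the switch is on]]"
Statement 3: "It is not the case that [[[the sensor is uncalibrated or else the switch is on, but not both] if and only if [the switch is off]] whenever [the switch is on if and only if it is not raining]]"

0

Statement 1: This is not R and ((P or Q) nand ((Q or not R) and Q)).

not R = not False = True
P or Q = False or True = True
not R = not False = True
Q or not R = True or True = True
(Q or not R) and Q = True and True = True
(P or Q) nand ((Q or not R) and Q) = True nand True = False
not R and ((P or Q) nand ((Q or not R) and Q)) = True and False = False
Thus Statement 1 is false.

Statement 2: In symbols: not (((R iff Q) xor not P) iff Q)

R iff Q = False iff True = False
not P = not False = True
(R iff Q) xor not P = False xor True = True
((R iff Q) xor not P) iff Q = True iff True = True
not (((R iff Q) xor not P) iff Q) = not True = False
Thus Statement 2 is false.

Statement 3: Parsed as not ((Q iff not R) -> ((not P xor Q) iff not Q))

not R = not False = True
Q iff not R = True iff True = True
not P = not False = True
not P xor Q = True xor True = False
not Q = not True = False
(not P xor Q) iff not Q = False iff False = True
(Q iff not R) -> ((not P xor Q) iff not Q) = True -> True = True
not ((Q iff not R) -> ((not P xor Q) iff not Q)) = not True = False
So Statement 3 is false.

Count: 0.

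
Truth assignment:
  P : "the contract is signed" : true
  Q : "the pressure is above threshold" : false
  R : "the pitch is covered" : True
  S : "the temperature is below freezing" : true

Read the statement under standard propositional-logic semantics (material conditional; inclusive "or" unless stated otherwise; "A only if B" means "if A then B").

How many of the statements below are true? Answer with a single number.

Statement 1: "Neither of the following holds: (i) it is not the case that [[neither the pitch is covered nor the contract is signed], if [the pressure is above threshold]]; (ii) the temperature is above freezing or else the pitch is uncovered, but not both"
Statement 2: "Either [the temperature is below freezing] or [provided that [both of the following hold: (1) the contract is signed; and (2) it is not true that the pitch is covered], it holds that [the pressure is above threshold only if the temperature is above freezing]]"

2

Statement 1: This is ~(Q -> (R nor P)) nor (~S xor ~R).

R nor P = T nor T = F
Q -> (R nor P) = F -> F = T
~(Q -> (R nor P)) = ~T = F
~S = ~T = F
~R = ~T = F
~S xor ~R = F xor F = F
~(Q -> (R nor P)) nor (~S xor ~R) = F nor F = T
Thus Statement 1 is true.

Statement 2: This is S | ((P & ~R) -> (Q -> ~S)).

~R = ~T = F
P & ~R = T & F = F
~S = ~T = F
Q -> ~S = F -> F = T
(P & ~R) -> (Q -> ~S) = F -> T = T
S | ((P & ~R) -> (Q -> ~S)) = T | T = T
Hence Statement 2 is true.

True statements: 2.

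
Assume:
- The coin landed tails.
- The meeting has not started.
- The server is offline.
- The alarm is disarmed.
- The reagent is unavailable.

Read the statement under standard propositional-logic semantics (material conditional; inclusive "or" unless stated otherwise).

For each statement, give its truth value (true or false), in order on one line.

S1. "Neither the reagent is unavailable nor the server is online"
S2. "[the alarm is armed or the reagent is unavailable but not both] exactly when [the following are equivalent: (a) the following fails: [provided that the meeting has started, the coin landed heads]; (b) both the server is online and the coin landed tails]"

S1 F / S2 T

Let U = "the reagent is available" (F), R = "the server is online" (F), S = "the alarm is armed" (F), Q = "the meeting has started" (F), P = "the coin landed heads" (F).

S1: Formalization: ¬U ↓ R

¬U = ¬F = T
¬U ↓ R = T ↓ F = F
So S1 is false.

S2: Formalization: (S ⊕ ¬U) ↔ (¬(Q → P) ↔ (R ∧ ¬P))

¬U = ¬F = T
S ⊕ ¬U = F ⊕ T = T
Q → P = F → F = T
¬(Q → P) = ¬T = F
¬P = ¬F = T
R ∧ ¬P = F ∧ T = F
¬(Q → P) ↔ (R ∧ ¬P) = F ↔ F = T
(S ⊕ ¬U) ↔ (¬(Q → P) ↔ (R ∧ ¬P)) = T ↔ T = T
Hence S2 is true.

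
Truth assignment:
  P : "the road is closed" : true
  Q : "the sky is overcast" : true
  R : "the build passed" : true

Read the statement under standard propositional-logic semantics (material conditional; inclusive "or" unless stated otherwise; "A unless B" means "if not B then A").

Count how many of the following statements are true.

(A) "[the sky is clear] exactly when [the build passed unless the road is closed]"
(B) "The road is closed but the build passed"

1

(A): In symbols: ¬Q ↔ (R ∨ P)

¬Q = ¬T = F
R ∨ P = T ∨ T = T
¬Q ↔ (R ∨ P) = F ↔ T = F
Thus (A) is false.

(B): Formalization: P ∧ R

P ∧ R = T ∧ T = T
Thus (B) is true.

True statements: 1 ((B)).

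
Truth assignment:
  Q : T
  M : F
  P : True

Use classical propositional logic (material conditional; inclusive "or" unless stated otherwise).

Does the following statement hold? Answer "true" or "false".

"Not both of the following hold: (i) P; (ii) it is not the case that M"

The statement is false.

Values: P=True, M=False.
This is P nand not M.

not M = not False = True
P nand not M = True nand True = False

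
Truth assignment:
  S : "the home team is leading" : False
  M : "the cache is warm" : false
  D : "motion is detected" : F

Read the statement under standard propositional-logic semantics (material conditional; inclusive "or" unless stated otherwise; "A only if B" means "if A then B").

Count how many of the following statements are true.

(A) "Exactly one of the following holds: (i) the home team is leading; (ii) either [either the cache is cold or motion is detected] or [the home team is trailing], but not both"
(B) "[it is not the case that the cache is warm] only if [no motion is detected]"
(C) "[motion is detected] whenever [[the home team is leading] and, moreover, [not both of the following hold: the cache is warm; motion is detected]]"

2

(A): This is S ⊕ ((¬M ∨ D) ⊕ ¬S).

¬M = ¬F = T
¬M ∨ D = T ∨ F = T
¬S = ¬F = T
(¬M ∨ D) ⊕ ¬S = T ⊕ T = F
S ⊕ ((¬M ∨ D) ⊕ ¬S) = F ⊕ F = F
Hence (A) is false.

(B): Parsed as ¬M → ¬D

¬M = ¬F = T
¬D = ¬F = T
¬M → ¬D = T → T = T
So (B) is true.

(C): Formalization: (S ∧ (M ↑ D)) → D

M ↑ D = F ↑ F = T
S ∧ (M ↑ D) = F ∧ T = F
(S ∧ (M ↑ D)) → D = F → F = T
Hence (C) is true.

2 of the 3 statements are true ((B), (C)).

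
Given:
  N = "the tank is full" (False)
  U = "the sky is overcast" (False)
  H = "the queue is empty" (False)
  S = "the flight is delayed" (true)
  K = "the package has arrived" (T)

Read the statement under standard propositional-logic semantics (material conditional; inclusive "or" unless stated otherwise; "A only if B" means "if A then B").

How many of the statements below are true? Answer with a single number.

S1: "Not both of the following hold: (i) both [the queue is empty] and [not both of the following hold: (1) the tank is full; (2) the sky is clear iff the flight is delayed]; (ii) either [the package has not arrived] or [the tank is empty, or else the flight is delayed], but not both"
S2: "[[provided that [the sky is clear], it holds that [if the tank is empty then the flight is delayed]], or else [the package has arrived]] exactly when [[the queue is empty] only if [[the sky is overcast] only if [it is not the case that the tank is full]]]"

S1: This is (H and (N nand (not U iff S))) nand (not K xor (not N or S)).

not U = not False = True
not U iff S = True iff True = True
N nand (not U iff S) = False nand True = True
H and (N nand (not U iff S)) = False and True = False
not K = not True = False
not N = not False = True
not N or S = True or True = True
not K xor (not N or S) = False xor True = True
(H and (N nand (not U iff S))) nand (not K xor (not N or S)) = False nand True = True
So S1 is true.

S2: This is ((not U -> (not N -> S)) or K) iff (H -> (U -> not N)).

not U = not False = True
not N = not False = True
not N -> S = True -> True = True
not U -> (not N -> S) = True -> True = True
(not U -> (not N -> S)) or K = True or True = True
not N = not False = True
U -> not N = False -> True = True
H -> (U -> not N) = False -> True = True
((not U -> (not N -> S)) or K) iff (H -> (U -> not N)) = True iff True = True
Hence S2 is true.

Count: 2.

2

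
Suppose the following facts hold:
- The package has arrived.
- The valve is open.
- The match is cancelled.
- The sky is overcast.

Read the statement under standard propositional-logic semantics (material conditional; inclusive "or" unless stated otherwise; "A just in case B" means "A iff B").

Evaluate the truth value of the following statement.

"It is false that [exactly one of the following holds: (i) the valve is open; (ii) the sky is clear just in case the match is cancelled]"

Let S = "the valve is open" (T), H = "the sky is overcast" (T), P = "the match is cancelled" (T).
Parsed as ~(S xor (~H <-> P))

~H = ~T = F
~H <-> P = F <-> T = F
S xor (~H <-> P) = T xor F = T
~(S xor (~H <-> P)) = ~T = F

The statement is false.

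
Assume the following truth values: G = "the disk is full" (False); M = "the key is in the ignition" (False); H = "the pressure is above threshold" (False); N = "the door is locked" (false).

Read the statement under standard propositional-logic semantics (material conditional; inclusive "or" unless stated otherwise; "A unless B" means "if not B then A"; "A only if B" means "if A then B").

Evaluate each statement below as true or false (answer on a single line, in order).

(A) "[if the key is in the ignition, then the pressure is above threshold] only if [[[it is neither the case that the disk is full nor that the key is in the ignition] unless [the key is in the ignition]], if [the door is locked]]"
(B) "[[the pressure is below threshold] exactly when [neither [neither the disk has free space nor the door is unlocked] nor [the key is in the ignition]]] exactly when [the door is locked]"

(A): This is (M -> H) -> (N -> ((G nor M) | M)).

M -> H = F -> F = T
G nor M = F nor F = T
(G nor M) | M = T | F = T
N -> ((G nor M) | M) = F -> T = T
(M -> H) -> (N -> ((G nor M) | M)) = T -> T = T
Thus (A) is true.

(B): Formalization: (~H <-> ((~G nor ~N) nor M)) <-> N

~H = ~F = T
~G = ~F = T
~N = ~F = T
~G nor ~N = T nor T = F
(~G nor ~N) nor M = F nor F = T
~H <-> ((~G nor ~N) nor M) = T <-> T = T
(~H <-> ((~G nor ~N) nor M)) <-> N = T <-> F = F
Hence (B) is false.

(A) True / (B) False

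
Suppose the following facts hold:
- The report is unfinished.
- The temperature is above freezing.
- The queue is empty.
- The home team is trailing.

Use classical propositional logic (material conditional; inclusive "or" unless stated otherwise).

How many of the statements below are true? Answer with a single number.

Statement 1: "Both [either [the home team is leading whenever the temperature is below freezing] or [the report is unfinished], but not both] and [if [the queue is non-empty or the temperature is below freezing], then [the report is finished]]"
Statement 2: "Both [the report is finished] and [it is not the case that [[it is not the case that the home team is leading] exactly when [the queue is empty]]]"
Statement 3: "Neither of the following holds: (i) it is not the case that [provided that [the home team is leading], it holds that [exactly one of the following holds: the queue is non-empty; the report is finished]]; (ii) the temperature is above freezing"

Let Q = "the temperature is below freezing" (False), S = "the home team is leading" (False), P = "the report is finished" (False), R = "the queue is empty" (True).

Statement 1: Formalization: ((Q -> S) xor not P) and ((not R or Q) -> P)

Q -> S = False -> False = True
not P = not False = True
(Q -> S) xor not P = True xor True = False
not R = not True = False
not R or Q = False or False = False
(not R or Q) -> P = False -> False = True
((Q -> S) xor not P) and ((not R or Q) -> P) = False and True = False
So Statement 1 is false.

Statement 2: In symbols: P and not (not S iff R)

not S = not False = True
not S iff R = True iff True = True
not (not S iff R) = not True = False
P and not (not S iff R) = False and False = False
Thus Statement 2 is false.

Statement 3: This is not (S -> (not R xor P)) nor not Q.

not R = not True = False
not R xor P = False xor False = False
S -> (not R xor P) = False -> False = True
not (S -> (not R xor P)) = not True = False
not Q = not False = True
not (S -> (not R xor P)) nor not Q = False nor True = False
Hence Statement 3 is false.

Count: 0.

0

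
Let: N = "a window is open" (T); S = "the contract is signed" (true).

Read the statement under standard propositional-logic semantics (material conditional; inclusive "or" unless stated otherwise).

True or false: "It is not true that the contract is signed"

Values: S=T.
Parsed as ~S

~S = ~T = F

False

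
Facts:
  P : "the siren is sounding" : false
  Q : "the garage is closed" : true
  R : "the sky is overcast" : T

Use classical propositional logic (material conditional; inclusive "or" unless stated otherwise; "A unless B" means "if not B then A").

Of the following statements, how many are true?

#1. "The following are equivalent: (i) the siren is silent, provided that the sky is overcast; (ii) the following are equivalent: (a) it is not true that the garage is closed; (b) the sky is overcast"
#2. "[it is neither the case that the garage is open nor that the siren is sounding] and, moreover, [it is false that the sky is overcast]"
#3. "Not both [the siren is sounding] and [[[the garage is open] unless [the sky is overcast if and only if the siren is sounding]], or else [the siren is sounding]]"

#1: Formalization: (R -> ~P) <-> (~Q <-> R)

~P = ~F = T
R -> ~P = T -> T = T
~Q = ~T = F
~Q <-> R = F <-> T = F
(R -> ~P) <-> (~Q <-> R) = T <-> F = F
Thus #1 is false.

#2: In symbols: (~Q nor P) & ~R

~Q = ~T = F
~Q nor P = F nor F = T
~R = ~T = F
(~Q nor P) & ~R = T & F = F
So #2 is false.

#3: Formalization: P nand ((~Q | (R <-> P)) | P)

~Q = ~T = F
R <-> P = T <-> F = F
~Q | (R <-> P) = F | F = F
(~Q | (R <-> P)) | P = F | F = F
P nand ((~Q | (R <-> P)) | P) = F nand F = T
Thus #3 is true.

1 of the 3 statements is true.

1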